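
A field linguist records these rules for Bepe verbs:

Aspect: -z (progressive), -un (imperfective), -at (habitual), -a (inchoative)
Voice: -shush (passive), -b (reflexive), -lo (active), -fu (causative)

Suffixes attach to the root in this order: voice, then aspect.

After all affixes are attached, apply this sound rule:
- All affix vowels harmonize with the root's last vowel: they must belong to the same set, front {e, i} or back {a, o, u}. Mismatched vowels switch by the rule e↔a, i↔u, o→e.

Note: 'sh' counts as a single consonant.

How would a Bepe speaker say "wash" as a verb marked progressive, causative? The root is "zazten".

zaztenfiz

Attach voice causative -fu → zaztenfu.
Attach aspect progressive -z → zaztenfuz.
Apply vowel harmony: zaztenfuz → zaztenfiz.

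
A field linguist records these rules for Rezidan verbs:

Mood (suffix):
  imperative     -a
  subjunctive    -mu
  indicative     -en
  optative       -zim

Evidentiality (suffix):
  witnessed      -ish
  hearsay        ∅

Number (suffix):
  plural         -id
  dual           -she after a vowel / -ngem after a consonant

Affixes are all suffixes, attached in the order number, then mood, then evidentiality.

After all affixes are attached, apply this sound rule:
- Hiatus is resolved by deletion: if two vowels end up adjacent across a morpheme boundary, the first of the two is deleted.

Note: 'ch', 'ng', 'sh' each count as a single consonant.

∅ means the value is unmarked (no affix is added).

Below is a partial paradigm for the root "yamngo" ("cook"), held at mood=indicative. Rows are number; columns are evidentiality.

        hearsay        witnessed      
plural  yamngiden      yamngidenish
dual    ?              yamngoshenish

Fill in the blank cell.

Attach number dual -she (after vowel 'o') → yamngoshe.
Attach mood indicative -en → yamngosheen.
evidentiality = hearsay: zero marking, form stays yamngosheen.
Apply vowel deletion: yamngosheen → yamngoshen.

yamngoshen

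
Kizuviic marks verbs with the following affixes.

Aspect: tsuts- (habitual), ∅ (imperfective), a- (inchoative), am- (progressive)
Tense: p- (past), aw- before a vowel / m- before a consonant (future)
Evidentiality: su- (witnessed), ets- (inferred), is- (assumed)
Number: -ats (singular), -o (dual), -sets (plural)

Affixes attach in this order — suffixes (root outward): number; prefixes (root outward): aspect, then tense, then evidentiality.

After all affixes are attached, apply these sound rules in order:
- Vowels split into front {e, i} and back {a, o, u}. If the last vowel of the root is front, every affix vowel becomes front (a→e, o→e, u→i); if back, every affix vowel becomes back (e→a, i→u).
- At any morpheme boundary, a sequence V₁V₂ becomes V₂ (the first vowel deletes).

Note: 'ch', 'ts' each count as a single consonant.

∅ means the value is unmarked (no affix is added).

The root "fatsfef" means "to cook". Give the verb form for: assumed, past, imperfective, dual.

ispfatsfefe

aspect = imperfective: zero marking, form stays fatsfef.
Attach number dual -o → fatsfefo.
Attach tense past p- → pfatsfefo.
Attach evidentiality assumed is- → ispfatsfefo.
Apply vowel harmony: ispfatsfefo → ispfatsfefe.
Vowel deletion: no change.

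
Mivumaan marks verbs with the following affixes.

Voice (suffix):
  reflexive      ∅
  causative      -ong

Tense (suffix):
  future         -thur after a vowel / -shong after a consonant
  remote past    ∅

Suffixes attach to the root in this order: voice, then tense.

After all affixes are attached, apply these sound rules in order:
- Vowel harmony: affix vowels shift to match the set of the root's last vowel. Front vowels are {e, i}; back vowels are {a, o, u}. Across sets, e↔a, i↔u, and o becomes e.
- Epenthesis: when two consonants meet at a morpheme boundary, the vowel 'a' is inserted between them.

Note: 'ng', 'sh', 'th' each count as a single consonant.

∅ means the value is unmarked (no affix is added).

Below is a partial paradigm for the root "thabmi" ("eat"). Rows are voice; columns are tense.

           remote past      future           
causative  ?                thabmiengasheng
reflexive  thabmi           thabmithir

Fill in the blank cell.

thabmieng

Attach voice causative -ong → thabmiong.
tense = remote past: zero marking, form stays thabmiong.
Apply vowel harmony: thabmiong → thabmieng.
Epenthesis: no change.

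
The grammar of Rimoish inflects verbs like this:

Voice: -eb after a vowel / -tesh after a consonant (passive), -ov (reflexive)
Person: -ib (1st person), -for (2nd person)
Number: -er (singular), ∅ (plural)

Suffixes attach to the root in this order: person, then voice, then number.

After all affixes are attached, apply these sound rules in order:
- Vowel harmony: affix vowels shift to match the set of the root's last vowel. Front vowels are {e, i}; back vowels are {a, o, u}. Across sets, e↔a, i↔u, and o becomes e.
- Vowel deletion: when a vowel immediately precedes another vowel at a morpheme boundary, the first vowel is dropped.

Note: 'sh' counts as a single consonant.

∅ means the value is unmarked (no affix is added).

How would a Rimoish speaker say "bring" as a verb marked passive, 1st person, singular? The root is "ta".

tubtashar

Attach person 1st person -ib → taib.
Attach voice passive -tesh (after consonant 'b') → taibtesh.
Attach number singular -er → taibtesher.
Apply vowel harmony: taibtesher → taubtashar.
Apply vowel deletion: taubtashar → tubtashar.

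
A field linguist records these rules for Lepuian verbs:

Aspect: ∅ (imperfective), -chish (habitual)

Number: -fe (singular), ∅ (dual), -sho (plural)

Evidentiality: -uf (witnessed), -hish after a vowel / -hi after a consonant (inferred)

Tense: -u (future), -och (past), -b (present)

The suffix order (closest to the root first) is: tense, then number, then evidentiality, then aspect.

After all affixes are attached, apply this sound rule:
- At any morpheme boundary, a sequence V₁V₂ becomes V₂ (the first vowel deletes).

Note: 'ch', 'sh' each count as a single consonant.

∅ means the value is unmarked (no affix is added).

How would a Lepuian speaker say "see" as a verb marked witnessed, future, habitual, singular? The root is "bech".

bechufufchish

Attach tense future -u → bechu.
Attach number singular -fe → bechufe.
Attach evidentiality witnessed -uf → bechufeuf.
Attach aspect habitual -chish → bechufeufchish.
Apply vowel deletion: bechufeufchish → bechufufchish.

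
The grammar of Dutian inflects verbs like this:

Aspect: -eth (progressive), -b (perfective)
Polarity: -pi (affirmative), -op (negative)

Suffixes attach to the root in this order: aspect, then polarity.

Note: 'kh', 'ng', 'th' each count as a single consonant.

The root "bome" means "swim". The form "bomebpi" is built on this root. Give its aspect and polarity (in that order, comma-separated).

Segment: bome-b-pi.
aspect: -b → perfective.
polarity: -pi → affirmative.

perfective, affirmative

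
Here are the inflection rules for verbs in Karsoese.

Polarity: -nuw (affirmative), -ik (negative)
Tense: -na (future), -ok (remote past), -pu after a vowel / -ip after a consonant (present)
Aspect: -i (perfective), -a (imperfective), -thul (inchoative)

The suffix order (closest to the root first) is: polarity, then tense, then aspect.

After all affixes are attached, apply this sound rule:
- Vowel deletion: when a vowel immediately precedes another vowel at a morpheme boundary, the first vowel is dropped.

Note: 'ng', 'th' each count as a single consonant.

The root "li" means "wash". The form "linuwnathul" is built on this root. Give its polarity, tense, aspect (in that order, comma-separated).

affirmative, future, inchoative

Segment: li-nuw-na-thul.
polarity: -nuw → affirmative.
tense: -na → future.
aspect: -thul → inchoative.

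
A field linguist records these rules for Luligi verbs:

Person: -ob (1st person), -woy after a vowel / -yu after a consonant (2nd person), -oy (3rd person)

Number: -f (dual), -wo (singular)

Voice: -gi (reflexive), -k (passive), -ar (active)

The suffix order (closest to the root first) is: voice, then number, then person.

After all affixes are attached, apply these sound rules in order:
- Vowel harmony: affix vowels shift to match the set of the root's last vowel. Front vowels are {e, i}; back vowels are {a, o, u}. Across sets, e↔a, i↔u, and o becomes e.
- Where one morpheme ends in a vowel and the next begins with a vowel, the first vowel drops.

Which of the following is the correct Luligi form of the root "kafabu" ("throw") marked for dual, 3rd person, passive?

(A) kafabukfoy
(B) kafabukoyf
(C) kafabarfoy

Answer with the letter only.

A

Attach voice passive -k → kafabuk.
Attach number dual -f → kafabukf.
Attach person 3rd person -oy → kafabukfoy.
Vowel harmony: no change.
Vowel deletion: no change.
So the correct form is kafabukfoy, option (A).
(B) kafabukoyf is wrong: it has the affixes in the wrong order.
(C) kafabarfoy is wrong: it uses active instead of passive for voice.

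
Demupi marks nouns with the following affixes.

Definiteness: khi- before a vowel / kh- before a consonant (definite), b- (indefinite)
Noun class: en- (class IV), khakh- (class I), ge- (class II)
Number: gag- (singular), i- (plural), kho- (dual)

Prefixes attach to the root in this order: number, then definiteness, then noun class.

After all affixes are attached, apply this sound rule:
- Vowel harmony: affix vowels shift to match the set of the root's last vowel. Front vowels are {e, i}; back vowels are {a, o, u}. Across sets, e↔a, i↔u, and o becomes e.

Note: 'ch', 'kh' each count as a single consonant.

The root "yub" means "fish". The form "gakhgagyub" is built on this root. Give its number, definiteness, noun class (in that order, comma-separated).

singular, definite, class II

Segment: ge-kh-gag-yub.
number: gag- → singular.
definiteness: khi/kh- → definite.
noun class: ge- → class II.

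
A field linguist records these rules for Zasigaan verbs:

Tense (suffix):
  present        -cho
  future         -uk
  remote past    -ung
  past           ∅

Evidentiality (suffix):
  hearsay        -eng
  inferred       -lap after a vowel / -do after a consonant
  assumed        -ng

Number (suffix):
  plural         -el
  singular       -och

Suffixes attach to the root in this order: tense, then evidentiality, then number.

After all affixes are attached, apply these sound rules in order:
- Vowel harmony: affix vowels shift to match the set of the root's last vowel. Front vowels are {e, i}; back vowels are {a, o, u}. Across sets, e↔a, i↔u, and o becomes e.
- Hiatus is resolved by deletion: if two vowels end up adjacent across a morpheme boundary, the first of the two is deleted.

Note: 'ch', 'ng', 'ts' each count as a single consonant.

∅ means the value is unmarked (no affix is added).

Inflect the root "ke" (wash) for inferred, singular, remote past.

kingdech

Attach tense remote past -ung → keung.
Attach evidentiality inferred -do (after consonant 'ng') → keungdo.
Attach number singular -och → keungdooch.
Apply vowel harmony: keungdooch → keingdeech.
Apply vowel deletion: keingdeech → kingdech.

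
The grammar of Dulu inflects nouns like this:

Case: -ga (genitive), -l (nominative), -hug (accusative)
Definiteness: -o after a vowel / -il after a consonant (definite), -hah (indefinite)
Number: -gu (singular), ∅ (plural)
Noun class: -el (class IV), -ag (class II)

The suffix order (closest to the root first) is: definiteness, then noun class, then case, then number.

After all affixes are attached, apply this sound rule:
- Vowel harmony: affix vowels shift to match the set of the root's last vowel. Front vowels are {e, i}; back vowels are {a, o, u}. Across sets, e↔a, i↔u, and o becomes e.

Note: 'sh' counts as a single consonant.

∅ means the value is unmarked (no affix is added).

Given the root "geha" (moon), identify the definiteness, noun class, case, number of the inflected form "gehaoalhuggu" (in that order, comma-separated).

Segment: geha-o-el-hug-gu.
definiteness: -o/il → definite.
noun class: -el → class IV.
case: -hug → accusative.
number: -gu → singular.

definite, class IV, accusative, singular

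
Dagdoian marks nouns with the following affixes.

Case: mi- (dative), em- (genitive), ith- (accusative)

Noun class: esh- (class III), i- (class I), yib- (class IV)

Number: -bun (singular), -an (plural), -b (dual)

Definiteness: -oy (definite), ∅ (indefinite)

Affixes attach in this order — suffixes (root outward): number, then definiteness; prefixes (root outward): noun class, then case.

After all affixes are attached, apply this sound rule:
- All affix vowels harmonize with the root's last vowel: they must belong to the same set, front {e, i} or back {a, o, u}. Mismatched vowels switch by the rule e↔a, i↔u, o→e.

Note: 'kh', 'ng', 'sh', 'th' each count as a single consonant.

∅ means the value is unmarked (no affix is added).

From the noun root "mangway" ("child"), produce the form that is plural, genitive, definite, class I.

Attach number plural -an → mangwayan.
Attach definiteness definite -oy → mangwayanoy.
Attach noun class class I i- → imangwayanoy.
Attach case genitive em- → emimangwayanoy.
Apply vowel harmony: emimangwayanoy → amumangwayanoy.

amumangwayanoy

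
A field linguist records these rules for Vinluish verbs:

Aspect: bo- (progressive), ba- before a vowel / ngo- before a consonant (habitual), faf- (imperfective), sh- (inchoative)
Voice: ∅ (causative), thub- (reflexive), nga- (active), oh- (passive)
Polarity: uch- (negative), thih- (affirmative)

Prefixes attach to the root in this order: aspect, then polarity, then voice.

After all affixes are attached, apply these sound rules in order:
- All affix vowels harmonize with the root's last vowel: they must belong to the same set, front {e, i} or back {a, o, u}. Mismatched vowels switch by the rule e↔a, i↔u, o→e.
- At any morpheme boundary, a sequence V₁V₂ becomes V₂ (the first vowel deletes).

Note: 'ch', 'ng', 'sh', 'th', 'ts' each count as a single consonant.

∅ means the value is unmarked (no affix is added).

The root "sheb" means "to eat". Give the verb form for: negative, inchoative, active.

Attach aspect inchoative sh- → shsheb.
Attach polarity negative uch- → uchshsheb.
Attach voice active nga- → ngauchshsheb.
Apply vowel harmony: ngauchshsheb → ngeichshsheb.
Apply vowel deletion: ngeichshsheb → ngichshsheb.

ngichshsheb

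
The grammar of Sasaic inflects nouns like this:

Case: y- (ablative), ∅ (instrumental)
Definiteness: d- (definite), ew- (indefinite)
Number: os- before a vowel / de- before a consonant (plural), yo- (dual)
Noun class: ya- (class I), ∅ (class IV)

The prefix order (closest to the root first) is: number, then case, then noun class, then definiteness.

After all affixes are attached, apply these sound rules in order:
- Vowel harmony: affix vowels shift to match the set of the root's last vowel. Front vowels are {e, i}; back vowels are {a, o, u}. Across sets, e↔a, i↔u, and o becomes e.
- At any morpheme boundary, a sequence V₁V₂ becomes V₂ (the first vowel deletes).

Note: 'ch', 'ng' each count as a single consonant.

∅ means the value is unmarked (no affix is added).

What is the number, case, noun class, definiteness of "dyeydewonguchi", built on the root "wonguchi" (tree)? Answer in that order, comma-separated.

plural, ablative, class I, definite

Segment: d-ya-y-de-wonguchi.
number: os/de- → plural.
case: y- → ablative.
noun class: ya- → class I.
definiteness: d- → definite.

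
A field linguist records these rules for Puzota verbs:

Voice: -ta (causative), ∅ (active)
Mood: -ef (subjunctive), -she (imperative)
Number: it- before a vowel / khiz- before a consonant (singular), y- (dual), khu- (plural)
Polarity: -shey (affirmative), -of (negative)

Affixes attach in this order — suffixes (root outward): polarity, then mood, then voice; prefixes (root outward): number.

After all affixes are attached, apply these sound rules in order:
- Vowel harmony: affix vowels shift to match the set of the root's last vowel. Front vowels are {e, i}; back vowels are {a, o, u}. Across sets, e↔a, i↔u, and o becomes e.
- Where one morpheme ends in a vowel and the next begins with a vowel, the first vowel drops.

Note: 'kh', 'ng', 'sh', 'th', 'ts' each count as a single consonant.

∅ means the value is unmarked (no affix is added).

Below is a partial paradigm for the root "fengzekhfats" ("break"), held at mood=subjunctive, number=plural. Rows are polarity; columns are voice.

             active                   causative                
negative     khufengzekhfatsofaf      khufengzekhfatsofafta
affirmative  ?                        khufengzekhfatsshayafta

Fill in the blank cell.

Attach polarity affirmative -shey → fengzekhfatsshey.
Attach mood subjunctive -ef → fengzekhfatssheyef.
voice = active: zero marking, form stays fengzekhfatssheyef.
Attach number plural khu- → khufengzekhfatssheyef.
Apply vowel harmony: khufengzekhfatssheyef → khufengzekhfatsshayaf.
Vowel deletion: no change.

khufengzekhfatsshayaf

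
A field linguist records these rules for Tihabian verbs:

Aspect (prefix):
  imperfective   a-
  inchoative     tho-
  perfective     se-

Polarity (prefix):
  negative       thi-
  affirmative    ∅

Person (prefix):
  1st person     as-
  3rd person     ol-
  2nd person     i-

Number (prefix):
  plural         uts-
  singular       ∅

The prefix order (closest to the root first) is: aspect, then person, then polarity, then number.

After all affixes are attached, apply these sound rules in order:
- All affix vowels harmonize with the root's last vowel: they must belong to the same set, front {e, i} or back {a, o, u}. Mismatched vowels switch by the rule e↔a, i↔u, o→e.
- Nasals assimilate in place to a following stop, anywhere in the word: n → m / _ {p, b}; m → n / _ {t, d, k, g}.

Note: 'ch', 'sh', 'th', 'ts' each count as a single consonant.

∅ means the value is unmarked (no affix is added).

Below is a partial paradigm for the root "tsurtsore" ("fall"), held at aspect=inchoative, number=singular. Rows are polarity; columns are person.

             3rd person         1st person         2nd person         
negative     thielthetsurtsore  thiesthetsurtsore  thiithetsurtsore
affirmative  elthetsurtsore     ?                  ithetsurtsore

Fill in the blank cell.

Attach aspect inchoative tho- → thotsurtsore.
Attach person 1st person as- → asthotsurtsore.
polarity = affirmative: zero marking, form stays asthotsurtsore.
number = singular: zero marking, form stays asthotsurtsore.
Apply vowel harmony: asthotsurtsore → esthetsurtsore.
Nasal assimilation: no change.

esthetsurtsore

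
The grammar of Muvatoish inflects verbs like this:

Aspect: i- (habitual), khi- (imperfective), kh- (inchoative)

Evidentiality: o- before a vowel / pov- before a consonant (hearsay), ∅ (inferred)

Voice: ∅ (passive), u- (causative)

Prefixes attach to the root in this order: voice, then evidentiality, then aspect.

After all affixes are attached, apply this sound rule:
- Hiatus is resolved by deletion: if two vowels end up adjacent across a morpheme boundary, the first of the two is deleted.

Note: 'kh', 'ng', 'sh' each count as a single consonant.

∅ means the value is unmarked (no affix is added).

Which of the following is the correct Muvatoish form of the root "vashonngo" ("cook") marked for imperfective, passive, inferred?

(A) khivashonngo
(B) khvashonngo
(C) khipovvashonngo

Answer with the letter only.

voice = passive: zero marking, form stays vashonngo.
evidentiality = inferred: zero marking, form stays vashonngo.
Attach aspect imperfective khi- → khivashonngo.
Vowel deletion: no change.
So the correct form is khivashonngo, option (A).
(C) khipovvashonngo is wrong: it uses hearsay instead of inferred for evidentiality.
(B) khvashonngo is wrong: it uses inchoative instead of imperfective for aspect.

A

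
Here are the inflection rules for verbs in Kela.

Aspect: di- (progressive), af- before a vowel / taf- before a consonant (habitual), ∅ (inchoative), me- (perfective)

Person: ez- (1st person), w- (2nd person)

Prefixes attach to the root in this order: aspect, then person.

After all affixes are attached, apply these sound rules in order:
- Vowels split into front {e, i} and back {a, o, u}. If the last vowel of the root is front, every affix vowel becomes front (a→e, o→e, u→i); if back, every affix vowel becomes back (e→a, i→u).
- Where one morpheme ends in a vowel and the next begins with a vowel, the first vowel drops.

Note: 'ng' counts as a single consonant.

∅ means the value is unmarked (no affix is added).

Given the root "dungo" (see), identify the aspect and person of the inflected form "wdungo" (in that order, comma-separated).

Segment: w-dungo.
aspect: ∅ → inchoative.
person: w- → 2nd person.

inchoative, 2nd person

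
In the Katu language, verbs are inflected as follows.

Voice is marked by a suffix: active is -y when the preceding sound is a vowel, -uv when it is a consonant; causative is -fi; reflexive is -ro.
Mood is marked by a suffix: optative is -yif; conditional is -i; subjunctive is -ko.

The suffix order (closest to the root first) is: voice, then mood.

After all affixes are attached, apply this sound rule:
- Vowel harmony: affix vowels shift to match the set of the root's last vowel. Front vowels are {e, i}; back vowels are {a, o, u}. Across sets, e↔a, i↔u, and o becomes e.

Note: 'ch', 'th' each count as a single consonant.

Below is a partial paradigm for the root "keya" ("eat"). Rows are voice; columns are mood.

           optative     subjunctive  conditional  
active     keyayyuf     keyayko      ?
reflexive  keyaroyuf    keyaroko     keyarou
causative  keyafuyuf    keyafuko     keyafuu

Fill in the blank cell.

keyayu

Attach voice active -y (after vowel 'a') → keyay.
Attach mood conditional -i → keyayi.
Apply vowel harmony: keyayi → keyayu.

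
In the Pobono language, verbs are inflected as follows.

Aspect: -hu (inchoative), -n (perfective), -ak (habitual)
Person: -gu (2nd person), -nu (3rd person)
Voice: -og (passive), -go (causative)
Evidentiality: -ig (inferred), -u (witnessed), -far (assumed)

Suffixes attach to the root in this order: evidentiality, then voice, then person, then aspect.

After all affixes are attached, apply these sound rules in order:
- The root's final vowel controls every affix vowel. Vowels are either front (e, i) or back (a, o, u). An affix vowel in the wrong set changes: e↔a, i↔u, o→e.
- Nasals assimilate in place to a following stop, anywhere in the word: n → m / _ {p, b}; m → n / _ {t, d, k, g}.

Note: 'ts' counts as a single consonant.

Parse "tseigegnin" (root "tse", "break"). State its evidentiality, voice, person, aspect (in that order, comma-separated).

Segment: tse-ig-og-nu-n.
evidentiality: -ig → inferred.
voice: -og → passive.
person: -nu → 3rd person.
aspect: -n → perfective.

inferred, passive, 3rd person, perfective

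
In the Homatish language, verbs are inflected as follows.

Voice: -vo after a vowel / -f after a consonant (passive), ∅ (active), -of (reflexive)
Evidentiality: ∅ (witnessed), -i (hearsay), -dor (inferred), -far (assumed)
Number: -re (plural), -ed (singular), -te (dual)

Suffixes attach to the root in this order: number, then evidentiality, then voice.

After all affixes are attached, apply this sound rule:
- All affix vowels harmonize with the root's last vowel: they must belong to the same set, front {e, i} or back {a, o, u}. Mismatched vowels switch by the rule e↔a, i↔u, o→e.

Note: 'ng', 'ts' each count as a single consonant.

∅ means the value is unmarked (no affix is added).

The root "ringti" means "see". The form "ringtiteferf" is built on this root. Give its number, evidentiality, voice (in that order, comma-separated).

Segment: ringti-te-far-f.
number: -te → dual.
evidentiality: -far → assumed.
voice: -vo/f → passive.

dual, assumed, passive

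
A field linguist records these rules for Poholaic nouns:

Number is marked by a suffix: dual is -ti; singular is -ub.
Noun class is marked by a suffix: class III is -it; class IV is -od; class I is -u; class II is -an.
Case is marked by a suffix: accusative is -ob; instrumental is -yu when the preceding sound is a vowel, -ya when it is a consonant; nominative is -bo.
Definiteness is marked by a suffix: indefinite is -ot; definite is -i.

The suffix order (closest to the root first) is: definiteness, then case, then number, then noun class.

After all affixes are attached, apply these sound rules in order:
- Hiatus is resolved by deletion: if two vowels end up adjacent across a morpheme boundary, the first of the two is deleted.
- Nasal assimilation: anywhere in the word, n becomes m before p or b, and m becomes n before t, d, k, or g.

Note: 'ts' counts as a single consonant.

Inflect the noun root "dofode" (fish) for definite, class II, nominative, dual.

Attach definiteness definite -i → dofodei.
Attach case nominative -bo → dofodeibo.
Attach number dual -ti → dofodeiboti.
Attach noun class class II -an → dofodeibotian.
Apply vowel deletion: dofodeibotian → dofodibotan.
Nasal assimilation: no change.

dofodibotan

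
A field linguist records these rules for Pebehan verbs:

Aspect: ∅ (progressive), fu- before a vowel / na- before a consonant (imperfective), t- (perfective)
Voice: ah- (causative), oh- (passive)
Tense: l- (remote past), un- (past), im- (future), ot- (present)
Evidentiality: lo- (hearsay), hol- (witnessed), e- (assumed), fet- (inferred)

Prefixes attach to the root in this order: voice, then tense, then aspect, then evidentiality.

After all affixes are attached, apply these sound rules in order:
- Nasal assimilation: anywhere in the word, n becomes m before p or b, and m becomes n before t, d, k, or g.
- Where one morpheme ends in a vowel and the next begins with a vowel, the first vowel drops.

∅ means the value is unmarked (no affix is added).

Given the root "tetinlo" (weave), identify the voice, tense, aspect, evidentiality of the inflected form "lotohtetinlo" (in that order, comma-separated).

passive, present, progressive, hearsay

Segment: lo-ot-oh-tetinlo.
voice: oh- → passive.
tense: ot- → present.
aspect: ∅ → progressive.
evidentiality: lo- → hearsay.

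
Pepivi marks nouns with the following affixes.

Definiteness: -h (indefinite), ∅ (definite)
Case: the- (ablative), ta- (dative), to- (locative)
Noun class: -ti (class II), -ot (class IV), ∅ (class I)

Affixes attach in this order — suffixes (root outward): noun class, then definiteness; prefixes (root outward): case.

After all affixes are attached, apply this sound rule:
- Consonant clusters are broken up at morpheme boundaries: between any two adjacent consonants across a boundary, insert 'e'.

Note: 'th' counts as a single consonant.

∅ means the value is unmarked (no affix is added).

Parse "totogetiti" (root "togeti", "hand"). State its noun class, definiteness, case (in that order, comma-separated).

Segment: to-togeti-ti.
noun class: -ti → class II.
definiteness: ∅ → definite.
case: to- → locative.

class II, definite, locative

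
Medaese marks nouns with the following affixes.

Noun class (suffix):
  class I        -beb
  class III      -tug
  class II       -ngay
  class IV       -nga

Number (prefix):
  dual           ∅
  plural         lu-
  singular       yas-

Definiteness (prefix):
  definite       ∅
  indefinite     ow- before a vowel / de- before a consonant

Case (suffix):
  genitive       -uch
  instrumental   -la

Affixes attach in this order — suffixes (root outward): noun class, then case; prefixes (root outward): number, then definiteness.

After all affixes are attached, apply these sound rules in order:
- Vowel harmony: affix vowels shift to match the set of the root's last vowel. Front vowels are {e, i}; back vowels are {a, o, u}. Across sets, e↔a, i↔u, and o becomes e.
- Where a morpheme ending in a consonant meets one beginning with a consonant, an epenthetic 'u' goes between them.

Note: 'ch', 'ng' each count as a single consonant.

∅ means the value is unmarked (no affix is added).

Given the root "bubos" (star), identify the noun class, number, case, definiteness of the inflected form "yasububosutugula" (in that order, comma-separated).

Segment: yas-bubos-tug-la.
noun class: -tug → class III.
number: yas- → singular.
case: -la → instrumental.
definiteness: ∅ → definite.

class III, singular, instrumental, definite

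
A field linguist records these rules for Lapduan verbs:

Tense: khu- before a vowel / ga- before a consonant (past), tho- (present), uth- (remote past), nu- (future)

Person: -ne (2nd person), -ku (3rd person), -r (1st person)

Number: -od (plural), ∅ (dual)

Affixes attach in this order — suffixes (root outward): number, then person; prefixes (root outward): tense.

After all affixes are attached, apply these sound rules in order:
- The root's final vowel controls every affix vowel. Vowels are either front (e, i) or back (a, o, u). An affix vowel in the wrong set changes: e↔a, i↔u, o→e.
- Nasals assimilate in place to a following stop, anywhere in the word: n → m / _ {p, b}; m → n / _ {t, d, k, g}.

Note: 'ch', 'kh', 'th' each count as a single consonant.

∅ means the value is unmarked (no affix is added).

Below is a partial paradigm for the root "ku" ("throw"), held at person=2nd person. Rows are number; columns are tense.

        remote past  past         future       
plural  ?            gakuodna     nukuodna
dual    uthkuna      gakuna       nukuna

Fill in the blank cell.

uthkuodna

Attach number plural -od → kuod.
Attach tense remote past uth- → uthkuod.
Attach person 2nd person -ne → uthkuodne.
Apply vowel harmony: uthkuodne → uthkuodna.
Nasal assimilation: no change.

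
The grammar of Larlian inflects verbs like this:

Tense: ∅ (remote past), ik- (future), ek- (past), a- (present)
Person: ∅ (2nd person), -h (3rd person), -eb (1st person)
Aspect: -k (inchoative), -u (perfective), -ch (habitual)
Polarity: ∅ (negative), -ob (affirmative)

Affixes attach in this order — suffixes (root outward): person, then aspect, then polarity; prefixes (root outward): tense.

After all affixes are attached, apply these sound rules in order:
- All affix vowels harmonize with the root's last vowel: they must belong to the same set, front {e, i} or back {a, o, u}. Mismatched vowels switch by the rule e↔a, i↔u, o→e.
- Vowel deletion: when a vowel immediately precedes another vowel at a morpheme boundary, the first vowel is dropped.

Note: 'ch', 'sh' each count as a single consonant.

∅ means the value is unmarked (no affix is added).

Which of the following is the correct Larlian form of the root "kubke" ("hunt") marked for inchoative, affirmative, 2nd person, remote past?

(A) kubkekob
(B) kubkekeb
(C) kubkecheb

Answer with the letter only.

person = 2nd person: zero marking, form stays kubke.
Attach aspect inchoative -k → kubkek.
tense = remote past: zero marking, form stays kubkek.
Attach polarity affirmative -ob → kubkekob.
Apply vowel harmony: kubkekob → kubkekeb.
Vowel deletion: no change.
So the correct form is kubkekeb, option (B).
(C) kubkecheb is wrong: it uses habitual instead of inchoative for aspect.
(A) kubkekob is wrong: it fails to apply the sound rule(s).

B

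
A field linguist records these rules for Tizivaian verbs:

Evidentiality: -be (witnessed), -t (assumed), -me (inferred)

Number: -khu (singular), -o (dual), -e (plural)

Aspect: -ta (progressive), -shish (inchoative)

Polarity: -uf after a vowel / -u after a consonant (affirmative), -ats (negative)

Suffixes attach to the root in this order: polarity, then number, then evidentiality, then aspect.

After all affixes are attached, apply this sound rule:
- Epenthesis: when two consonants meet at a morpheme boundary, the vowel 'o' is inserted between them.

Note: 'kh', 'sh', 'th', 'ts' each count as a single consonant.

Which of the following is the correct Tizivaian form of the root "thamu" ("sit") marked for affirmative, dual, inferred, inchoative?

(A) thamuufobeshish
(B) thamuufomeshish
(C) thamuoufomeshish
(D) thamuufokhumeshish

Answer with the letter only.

Attach polarity affirmative -uf (after vowel 'u') → thamuuf.
Attach number dual -o → thamuufo.
Attach evidentiality inferred -me → thamuufome.
Attach aspect inchoative -shish → thamuufomeshish.
Epenthesis: no change.
So the correct form is thamuufomeshish, option (B).
(D) thamuufokhumeshish is wrong: it uses singular instead of dual for number.
(A) thamuufobeshish is wrong: it uses witnessed instead of inferred for evidentiality.
(C) thamuoufomeshish is wrong: it has the affixes in the wrong order.

B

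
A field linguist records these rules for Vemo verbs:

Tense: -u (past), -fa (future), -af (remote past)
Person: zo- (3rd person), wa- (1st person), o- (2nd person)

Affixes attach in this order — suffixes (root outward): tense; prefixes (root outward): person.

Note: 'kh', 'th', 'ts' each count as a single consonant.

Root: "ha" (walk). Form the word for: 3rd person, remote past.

zohaaf

Attach person 3rd person zo- → zoha.
Attach tense remote past -af → zohaaf.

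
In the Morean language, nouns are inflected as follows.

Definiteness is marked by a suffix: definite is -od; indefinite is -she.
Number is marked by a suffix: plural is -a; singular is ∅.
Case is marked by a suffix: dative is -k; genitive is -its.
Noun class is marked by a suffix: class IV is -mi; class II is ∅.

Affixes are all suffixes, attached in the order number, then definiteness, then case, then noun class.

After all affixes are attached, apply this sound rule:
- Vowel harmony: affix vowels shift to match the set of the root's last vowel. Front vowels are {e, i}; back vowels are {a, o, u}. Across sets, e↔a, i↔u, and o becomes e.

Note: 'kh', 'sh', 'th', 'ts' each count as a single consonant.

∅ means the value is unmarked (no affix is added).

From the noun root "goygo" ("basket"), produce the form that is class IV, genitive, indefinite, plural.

Attach number plural -a → goygoa.
Attach definiteness indefinite -she → goygoashe.
Attach case genitive -its → goygoasheits.
Attach noun class class IV -mi → goygoasheitsmi.
Apply vowel harmony: goygoasheitsmi → goygoashautsmu.

goygoashautsmu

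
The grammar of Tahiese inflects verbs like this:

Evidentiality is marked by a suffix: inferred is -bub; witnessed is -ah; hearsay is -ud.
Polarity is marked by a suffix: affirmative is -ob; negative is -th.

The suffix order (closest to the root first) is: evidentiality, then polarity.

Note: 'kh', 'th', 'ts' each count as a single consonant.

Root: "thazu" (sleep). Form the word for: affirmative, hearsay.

Attach evidentiality hearsay -ud → thazuud.
Attach polarity affirmative -ob → thazuudob.

thazuudob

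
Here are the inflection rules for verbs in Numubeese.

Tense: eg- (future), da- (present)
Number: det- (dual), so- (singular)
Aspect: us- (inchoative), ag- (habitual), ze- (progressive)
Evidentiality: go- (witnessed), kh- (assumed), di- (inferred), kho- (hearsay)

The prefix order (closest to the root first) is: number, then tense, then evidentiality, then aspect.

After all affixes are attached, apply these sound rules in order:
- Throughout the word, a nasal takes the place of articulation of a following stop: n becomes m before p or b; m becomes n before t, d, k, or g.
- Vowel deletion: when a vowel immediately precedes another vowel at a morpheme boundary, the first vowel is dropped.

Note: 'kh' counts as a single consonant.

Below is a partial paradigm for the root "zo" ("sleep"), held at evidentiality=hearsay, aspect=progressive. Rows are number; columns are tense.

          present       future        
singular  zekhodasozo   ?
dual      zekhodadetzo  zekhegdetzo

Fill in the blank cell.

Attach number singular so- → sozo.
Attach tense future eg- → egsozo.
Attach evidentiality hearsay kho- → khoegsozo.
Attach aspect progressive ze- → zekhoegsozo.
Nasal assimilation: no change.
Apply vowel deletion: zekhoegsozo → zekhegsozo.

zekhegsozo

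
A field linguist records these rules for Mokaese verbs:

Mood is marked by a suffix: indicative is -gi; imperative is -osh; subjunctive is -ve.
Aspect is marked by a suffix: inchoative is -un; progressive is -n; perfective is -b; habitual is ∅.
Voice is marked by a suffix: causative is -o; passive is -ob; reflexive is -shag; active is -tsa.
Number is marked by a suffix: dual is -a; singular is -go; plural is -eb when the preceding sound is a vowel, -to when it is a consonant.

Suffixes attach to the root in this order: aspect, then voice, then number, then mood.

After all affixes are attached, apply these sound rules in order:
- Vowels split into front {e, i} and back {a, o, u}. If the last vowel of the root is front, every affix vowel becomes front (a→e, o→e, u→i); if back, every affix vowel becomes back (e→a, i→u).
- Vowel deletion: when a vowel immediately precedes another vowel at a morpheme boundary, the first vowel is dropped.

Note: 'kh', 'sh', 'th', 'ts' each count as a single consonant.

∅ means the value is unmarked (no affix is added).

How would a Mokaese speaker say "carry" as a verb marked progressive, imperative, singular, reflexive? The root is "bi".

binsheggesh

Attach aspect progressive -n → bin.
Attach voice reflexive -shag → binshag.
Attach number singular -go → binshaggo.
Attach mood imperative -osh → binshaggoosh.
Apply vowel harmony: binshaggoosh → binsheggeesh.
Apply vowel deletion: binsheggeesh → binsheggesh.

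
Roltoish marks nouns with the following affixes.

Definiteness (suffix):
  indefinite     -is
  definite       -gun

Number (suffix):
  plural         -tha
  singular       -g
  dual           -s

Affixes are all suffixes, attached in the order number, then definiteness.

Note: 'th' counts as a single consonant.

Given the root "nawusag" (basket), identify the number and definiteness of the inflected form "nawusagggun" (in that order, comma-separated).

Segment: nawusag-g-gun.
number: -g → singular.
definiteness: -gun → definite.

singular, definite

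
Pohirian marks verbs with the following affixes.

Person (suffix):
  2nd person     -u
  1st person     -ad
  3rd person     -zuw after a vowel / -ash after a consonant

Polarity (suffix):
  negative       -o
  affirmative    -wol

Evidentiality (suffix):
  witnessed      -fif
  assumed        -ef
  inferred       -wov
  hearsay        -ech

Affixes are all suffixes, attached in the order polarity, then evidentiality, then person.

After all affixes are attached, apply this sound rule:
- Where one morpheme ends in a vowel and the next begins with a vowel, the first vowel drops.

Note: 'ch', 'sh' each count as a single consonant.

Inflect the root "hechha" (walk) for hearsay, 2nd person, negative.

hechhechu

Attach polarity negative -o → hechhao.
Attach evidentiality hearsay -ech → hechhaoech.
Attach person 2nd person -u → hechhaoechu.
Apply vowel deletion: hechhaoechu → hechhechu.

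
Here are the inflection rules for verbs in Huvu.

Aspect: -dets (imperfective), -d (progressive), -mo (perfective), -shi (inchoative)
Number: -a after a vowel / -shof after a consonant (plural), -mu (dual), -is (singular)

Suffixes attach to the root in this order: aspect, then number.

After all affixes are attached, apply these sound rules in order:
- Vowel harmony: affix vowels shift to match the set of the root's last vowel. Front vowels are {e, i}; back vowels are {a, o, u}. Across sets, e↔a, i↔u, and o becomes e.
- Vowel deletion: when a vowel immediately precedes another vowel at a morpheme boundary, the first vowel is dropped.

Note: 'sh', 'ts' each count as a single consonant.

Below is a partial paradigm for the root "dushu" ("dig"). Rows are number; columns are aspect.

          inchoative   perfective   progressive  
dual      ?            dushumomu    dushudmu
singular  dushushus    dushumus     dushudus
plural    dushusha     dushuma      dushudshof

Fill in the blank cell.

Attach aspect inchoative -shi → dushushi.
Attach number dual -mu → dushushimu.
Apply vowel harmony: dushushimu → dushushumu.
Vowel deletion: no change.

dushushumu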